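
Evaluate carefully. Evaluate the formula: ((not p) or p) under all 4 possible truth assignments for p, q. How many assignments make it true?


Check all 4 assignments:
p=0, q=0: 1
p=0, q=1: 1
p=1, q=0: 1
p=1, q=1: 1
Count of True = 4

4


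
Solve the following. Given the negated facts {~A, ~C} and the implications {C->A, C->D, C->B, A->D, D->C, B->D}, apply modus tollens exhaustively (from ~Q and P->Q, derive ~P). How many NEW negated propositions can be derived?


Initial negated facts: {~A, ~C}
Apply modus tollens to closure:
  ~C and D->C  =>  ~D
  ~D and B->D  =>  ~B
Final negated: {~A, ~B, ~C, ~D}
New negations: {~B, ~D}
Count = 2

2


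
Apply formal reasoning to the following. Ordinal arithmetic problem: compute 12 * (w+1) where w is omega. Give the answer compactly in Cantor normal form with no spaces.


Compute 12 * (w+1).
Ordinal * is associative and left-distributive over +, but NOT commutative; for finite n>1, n*w = w but w*n stays w*n.
By left-distributivity: 12 * (w+1) = 12*w + 12*1 = w + 12 = w+12.
Result = w+12

w+12


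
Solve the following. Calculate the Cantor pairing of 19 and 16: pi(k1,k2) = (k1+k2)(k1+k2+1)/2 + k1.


k1 + k2 = 35
(k1+k2)(k1+k2+1)/2 = 35 * 36 / 2 = 630
pi = 630 + 19 = 649

649


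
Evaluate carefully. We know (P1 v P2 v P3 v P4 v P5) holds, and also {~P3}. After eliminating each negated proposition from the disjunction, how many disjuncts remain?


Original disjuncts (5): P1, P2, P3, P4, P5
Negated (eliminate): ~P3
Remaining disjuncts: P1, P2, P4, P5
Count = 5 - 1 = 4

4


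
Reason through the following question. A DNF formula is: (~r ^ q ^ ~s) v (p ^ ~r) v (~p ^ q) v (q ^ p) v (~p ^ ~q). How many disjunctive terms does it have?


A DNF formula is a disjunction of terms (conjunctions).
Terms are separated by v.
Counting the disjuncts: 5 terms.

5


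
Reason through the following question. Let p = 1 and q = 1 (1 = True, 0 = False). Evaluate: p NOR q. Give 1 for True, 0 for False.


p = 1, q = 1
Operation: p NOR q
Evaluate: 1 NOR 1 = 0

0


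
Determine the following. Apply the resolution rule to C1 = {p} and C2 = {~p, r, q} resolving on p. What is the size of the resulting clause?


Remove p from C1 and ~p from C2.
C1 remainder: {}
C2 remainder: {r, q}
Union (resolvent): {q, r}
Resolvent has 2 literal(s).

2


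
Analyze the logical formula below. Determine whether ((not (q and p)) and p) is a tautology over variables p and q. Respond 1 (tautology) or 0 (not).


Check all 4 assignments:
p=0, q=0: 0
p=0, q=1: 0
p=1, q=0: 1
p=1, q=1: 0
Satisfying count = 1/4.
Tautology iff count = 4: no.

0


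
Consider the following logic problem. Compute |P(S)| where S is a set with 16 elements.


The power set of a set with n elements has 2^n elements.
|P(S)| = 2^16 = 65536

65536


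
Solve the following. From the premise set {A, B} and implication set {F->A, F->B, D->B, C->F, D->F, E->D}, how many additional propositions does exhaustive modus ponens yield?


Initial facts: {A, B}
Apply modus ponens to closure:
  (no implication fires)
Final known: {A, B}
New propositions: {(none)}
Count = 0

0


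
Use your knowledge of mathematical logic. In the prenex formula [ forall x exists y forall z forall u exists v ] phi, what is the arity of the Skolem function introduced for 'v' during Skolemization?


Quantifier prefix: forall x exists y forall z forall u exists v
'v' is existentially quantified at position 5.
Universal variables preceding it: x, z, u
Skolem function arity = 3

3


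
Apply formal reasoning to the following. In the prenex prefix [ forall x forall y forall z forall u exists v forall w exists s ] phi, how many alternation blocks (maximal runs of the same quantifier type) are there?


Quantifier-type sequence: A A A A E A E  (A=forall, E=exists)
Group into maximal same-type runs:
  Ax4 | Ex1 | Ax1 | Ex1
Number of blocks = 4

4


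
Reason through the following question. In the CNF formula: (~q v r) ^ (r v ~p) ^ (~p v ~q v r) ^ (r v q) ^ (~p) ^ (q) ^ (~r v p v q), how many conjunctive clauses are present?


A CNF formula is a conjunction of clauses.
Clauses are separated by ^.
Counting the conjuncts: 7 clauses.

7


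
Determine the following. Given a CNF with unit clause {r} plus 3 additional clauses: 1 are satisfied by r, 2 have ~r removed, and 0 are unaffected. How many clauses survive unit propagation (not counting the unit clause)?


Satisfied (removed): 1
Shortened (remain): 2
Unchanged (remain): 0
Remaining = 2 + 0 = 2

2


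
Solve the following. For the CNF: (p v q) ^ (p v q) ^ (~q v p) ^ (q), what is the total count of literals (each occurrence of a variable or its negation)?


Counting literals in each clause:
Clause 1: 2 literal(s)
Clause 2: 2 literal(s)
Clause 3: 2 literal(s)
Clause 4: 1 literal(s)
Total = 7

7


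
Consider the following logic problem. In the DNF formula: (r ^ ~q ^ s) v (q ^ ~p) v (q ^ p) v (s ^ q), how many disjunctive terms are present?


A DNF formula is a disjunction of terms (conjunctions).
Terms are separated by v.
Counting the disjuncts: 4 terms.

4


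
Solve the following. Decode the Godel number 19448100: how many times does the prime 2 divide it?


Factorize 19448100 by dividing by 2 repeatedly.
Division steps: 2 divides 19448100 exactly 2 time(s).
Exponent of 2 = 2

2


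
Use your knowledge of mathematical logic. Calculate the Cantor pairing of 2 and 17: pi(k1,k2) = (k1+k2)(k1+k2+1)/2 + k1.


k1 + k2 = 19
(k1+k2)(k1+k2+1)/2 = 19 * 20 / 2 = 190
pi = 190 + 2 = 192

192


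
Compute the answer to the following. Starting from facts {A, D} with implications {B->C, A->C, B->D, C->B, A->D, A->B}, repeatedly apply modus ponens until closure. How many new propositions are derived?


Initial facts: {A, D}
Apply modus ponens to closure:
  A and A->C  =>  C
  C and C->B  =>  B
Final known: {A, B, C, D}
New propositions: {B, C}
Count = 2

2


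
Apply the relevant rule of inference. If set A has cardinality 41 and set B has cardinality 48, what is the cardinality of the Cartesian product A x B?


The Cartesian product A x B contains all ordered pairs (a, b).
|A x B| = |A| * |B| = 41 * 48 = 1968

1968


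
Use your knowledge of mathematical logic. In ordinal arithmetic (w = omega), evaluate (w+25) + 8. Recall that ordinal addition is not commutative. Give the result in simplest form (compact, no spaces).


Compute (w+25) + 8.
Ordinal + is associative but NOT commutative; for finite n>0, n + w = w but w + n stays w+n.
By associativity: (w+25) + 8 = w + (25+8) = w+33.
Result = w+33

w+33


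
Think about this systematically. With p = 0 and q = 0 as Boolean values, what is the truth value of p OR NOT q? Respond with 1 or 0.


p = 0, q = 0
Operation: p OR NOT q
Evaluate: 0 OR NOT 0 = 1

1


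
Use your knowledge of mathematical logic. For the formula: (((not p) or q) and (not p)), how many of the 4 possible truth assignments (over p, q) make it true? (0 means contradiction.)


Check all 4 assignments:
p=0, q=0: 1
p=0, q=1: 1
p=1, q=0: 0
p=1, q=1: 0
Count of True = 2

2


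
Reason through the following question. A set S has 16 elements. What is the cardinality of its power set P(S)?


The power set of a set with n elements has 2^n elements.
|P(S)| = 2^16 = 65536

65536


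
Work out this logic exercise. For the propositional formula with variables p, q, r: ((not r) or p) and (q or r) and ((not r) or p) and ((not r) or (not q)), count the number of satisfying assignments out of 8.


Evaluate all 8 assignments for p, q, r:
p=0, q=0, r=0: 0
p=0, q=0, r=1: 0
p=0, q=1, r=0: 1
p=0, q=1, r=1: 0
p=1, q=0, r=0: 0
p=1, q=0, r=1: 1
p=1, q=1, r=0: 1
p=1, q=1, r=1: 0
Satisfying count = 3

3


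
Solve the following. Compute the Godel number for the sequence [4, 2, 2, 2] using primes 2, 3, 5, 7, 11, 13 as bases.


Encode each element as an exponent of the corresponding prime:
  2^4 = 16
  3^2 = 9
  5^2 = 25
  7^2 = 49
Product = 16 * 9 * 25 * 49 = 176400

176400


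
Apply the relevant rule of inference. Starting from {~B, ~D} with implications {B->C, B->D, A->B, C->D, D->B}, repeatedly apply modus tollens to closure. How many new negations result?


Initial negated facts: {~B, ~D}
Apply modus tollens to closure:
  ~B and A->B  =>  ~A
  ~D and C->D  =>  ~C
Final negated: {~A, ~B, ~C, ~D}
New negations: {~A, ~C}
Count = 2

2


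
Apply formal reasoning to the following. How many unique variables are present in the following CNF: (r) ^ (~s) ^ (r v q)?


Identify each variable that appears in the formula.
Variables found: q, r, s
Count = 3

3


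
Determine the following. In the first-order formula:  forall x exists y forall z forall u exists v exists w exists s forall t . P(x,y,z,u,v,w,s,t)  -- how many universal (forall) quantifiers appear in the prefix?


Quantifier prefix: forall x exists y forall z forall u exists v exists w exists s forall t
Mark each quantifier type:
  U E U U E E E U
Universal count = 4, Existential count = 4
Asked for universal (forall) quantifiers: 4

4


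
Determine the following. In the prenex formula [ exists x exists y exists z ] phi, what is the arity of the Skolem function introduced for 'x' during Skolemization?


Quantifier prefix: exists x exists y exists z
'x' is existentially quantified at position 1.
No universal quantifiers precede it.
Skolem function arity = 0 (a Skolem constant)

0


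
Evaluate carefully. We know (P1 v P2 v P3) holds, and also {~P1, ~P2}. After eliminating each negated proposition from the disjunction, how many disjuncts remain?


Original disjuncts (3): P1, P2, P3
Negated (eliminate): ~P1, ~P2
Remaining disjuncts: P3
Count = 3 - 2 = 1

1


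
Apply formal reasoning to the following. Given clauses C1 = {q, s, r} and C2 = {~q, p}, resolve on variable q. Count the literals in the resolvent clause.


Remove q from C1 and ~q from C2.
C1 remainder: {s, r}
C2 remainder: {p}
Union (resolvent): {p, r, s}
Resolvent has 3 literal(s).

3


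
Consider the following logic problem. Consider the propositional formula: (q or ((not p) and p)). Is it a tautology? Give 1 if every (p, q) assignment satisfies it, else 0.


Check all 4 assignments:
p=0, q=0: 0
p=0, q=1: 1
p=1, q=0: 0
p=1, q=1: 1
Satisfying count = 2/4.
Tautology iff count = 4: no.

0


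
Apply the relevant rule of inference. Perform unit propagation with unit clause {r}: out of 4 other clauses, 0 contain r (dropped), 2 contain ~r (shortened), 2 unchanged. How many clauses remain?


Satisfied (removed): 0
Shortened (remain): 2
Unchanged (remain): 2
Remaining = 2 + 2 = 4

4


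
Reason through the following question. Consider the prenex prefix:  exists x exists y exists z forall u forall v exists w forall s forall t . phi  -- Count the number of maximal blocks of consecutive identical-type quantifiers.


Quantifier-type sequence: E E E A A E A A  (A=forall, E=exists)
Group into maximal same-type runs:
  Ex3 | Ax2 | Ex1 | Ax2
Number of blocks = 4

4


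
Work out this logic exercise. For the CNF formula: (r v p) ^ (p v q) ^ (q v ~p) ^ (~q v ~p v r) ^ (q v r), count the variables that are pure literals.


Check each variable for pure literal status:
p: mixed (not pure)
q: mixed (not pure)
r: pure positive
Pure literal count = 1

1


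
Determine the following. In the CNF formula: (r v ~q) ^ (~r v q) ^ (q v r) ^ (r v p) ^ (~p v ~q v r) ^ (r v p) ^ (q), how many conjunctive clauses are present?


A CNF formula is a conjunction of clauses.
Clauses are separated by ^.
Counting the conjuncts: 7 clauses.

7


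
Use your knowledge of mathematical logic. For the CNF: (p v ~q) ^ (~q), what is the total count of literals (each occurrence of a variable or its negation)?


Counting literals in each clause:
Clause 1: 2 literal(s)
Clause 2: 1 literal(s)
Total = 3

3


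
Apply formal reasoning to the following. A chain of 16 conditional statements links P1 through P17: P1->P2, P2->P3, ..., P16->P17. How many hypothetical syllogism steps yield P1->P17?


With 16 implications in a chain connecting 17 propositions:
P1->P2, P2->P3, ..., P16->P17
Steps needed = (number of implications) - 1 = 16 - 1 = 15

15


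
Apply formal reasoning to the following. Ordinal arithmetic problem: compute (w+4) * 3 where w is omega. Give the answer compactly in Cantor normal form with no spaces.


Compute (w+4) * 3.
Ordinal * is associative and left-distributive over +, but NOT commutative; for finite n>1, n*w = w but w*n stays w*n.
(w+4) * 3 = (w+4) repeated 3 times. Each intermediate +4 is absorbed by the following w; only the last survives: w*3+4.
Result = w*3+4

w*3+4


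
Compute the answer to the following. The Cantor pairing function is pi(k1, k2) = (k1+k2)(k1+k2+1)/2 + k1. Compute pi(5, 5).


k1 + k2 = 10
(k1+k2)(k1+k2+1)/2 = 10 * 11 / 2 = 55
pi = 55 + 5 = 60

60


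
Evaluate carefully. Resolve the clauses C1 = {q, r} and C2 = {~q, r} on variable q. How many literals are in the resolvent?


Remove q from C1 and ~q from C2.
C1 remainder: {r}
C2 remainder: {r}
Union (resolvent): {r}
Resolvent has 1 literal(s).

1


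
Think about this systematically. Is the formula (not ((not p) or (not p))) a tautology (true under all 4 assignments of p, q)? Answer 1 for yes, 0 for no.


Check all 4 assignments:
p=0, q=0: 0
p=0, q=1: 0
p=1, q=0: 1
p=1, q=1: 1
Satisfying count = 2/4.
Tautology iff count = 4: no.

0


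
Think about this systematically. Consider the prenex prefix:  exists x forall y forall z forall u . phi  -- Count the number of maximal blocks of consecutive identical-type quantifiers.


Quantifier-type sequence: E A A A  (A=forall, E=exists)
Group into maximal same-type runs:
  Ex1 | Ax3
Number of blocks = 2

2


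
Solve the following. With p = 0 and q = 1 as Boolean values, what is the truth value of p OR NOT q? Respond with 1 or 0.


p = 0, q = 1
Operation: p OR NOT q
Evaluate: 0 OR NOT 1 = 0

0


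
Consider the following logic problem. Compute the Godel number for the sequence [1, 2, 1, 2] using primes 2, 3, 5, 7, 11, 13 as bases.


Encode each element as an exponent of the corresponding prime:
  2^1 = 2
  3^2 = 9
  5^1 = 5
  7^2 = 49
Product = 2 * 9 * 5 * 49 = 4410

4410


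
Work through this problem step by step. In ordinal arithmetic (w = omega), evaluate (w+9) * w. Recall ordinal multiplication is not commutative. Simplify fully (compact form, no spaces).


Compute (w+9) * w.
Ordinal * is associative and left-distributive over +, but NOT commutative; for finite n>1, n*w = w but w*n stays w*n.
(w+9) * w = sup{(w+9)*k : k<w} = sup{w*k+9} = w^2 (the +9 tail is absorbed in the limit).
Result = w^2

w^2


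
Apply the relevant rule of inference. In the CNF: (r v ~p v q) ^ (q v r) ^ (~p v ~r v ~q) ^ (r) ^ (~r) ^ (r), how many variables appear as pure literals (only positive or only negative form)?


Check each variable for pure literal status:
p: pure negative
q: mixed (not pure)
r: mixed (not pure)
Pure literal count = 1

1


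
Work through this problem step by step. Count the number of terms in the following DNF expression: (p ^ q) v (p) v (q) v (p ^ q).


A DNF formula is a disjunction of terms (conjunctions).
Terms are separated by v.
Counting the disjuncts: 4 terms.

4


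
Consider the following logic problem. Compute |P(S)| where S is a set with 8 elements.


The power set of a set with n elements has 2^n elements.
|P(S)| = 2^8 = 256

256


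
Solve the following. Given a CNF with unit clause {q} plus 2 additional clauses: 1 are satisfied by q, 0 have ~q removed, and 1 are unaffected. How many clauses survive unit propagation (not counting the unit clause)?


Satisfied (removed): 1
Shortened (remain): 0
Unchanged (remain): 1
Remaining = 0 + 1 = 1

1


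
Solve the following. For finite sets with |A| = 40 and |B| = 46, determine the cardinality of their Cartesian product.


The Cartesian product A x B contains all ordered pairs (a, b).
|A x B| = |A| * |B| = 40 * 46 = 1840

1840


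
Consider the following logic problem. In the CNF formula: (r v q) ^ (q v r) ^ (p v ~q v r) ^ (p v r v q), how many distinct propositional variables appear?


Identify each variable that appears in the formula.
Variables found: p, q, r
Count = 3

3


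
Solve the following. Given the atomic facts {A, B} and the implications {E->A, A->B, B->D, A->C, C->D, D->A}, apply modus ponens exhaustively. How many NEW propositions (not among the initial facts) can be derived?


Initial facts: {A, B}
Apply modus ponens to closure:
  B and B->D  =>  D
  A and A->C  =>  C
Final known: {A, B, C, D}
New propositions: {C, D}
Count = 2

2


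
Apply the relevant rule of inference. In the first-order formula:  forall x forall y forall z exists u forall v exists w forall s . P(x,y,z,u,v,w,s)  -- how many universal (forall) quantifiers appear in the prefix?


Quantifier prefix: forall x forall y forall z exists u forall v exists w forall s
Mark each quantifier type:
  U U U E U E U
Universal count = 5, Existential count = 2
Asked for universal (forall) quantifiers: 5

5


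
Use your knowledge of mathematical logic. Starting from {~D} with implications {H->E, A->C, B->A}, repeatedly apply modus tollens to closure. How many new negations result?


Initial negated facts: {~D}
Apply modus tollens to closure:
  (no implication fires)
Final negated: {~D}
New negations: {(none)}
Count = 0

0


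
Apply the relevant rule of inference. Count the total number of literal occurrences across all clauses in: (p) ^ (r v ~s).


Counting literals in each clause:
Clause 1: 1 literal(s)
Clause 2: 2 literal(s)
Total = 3

3


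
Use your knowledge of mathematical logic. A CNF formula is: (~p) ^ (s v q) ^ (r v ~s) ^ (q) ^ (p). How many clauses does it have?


A CNF formula is a conjunction of clauses.
Clauses are separated by ^.
Counting the conjuncts: 5 clauses.

5


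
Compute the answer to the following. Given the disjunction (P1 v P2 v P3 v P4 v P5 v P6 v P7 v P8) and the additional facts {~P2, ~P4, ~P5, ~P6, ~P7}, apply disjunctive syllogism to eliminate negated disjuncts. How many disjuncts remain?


Original disjuncts (8): P1, P2, P3, P4, P5, P6, P7, P8
Negated (eliminate): ~P2, ~P4, ~P5, ~P6, ~P7
Remaining disjuncts: P1, P3, P8
Count = 8 - 5 = 3

3


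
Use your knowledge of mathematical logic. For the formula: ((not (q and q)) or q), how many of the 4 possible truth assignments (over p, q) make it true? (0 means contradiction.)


Check all 4 assignments:
p=0, q=0: 1
p=0, q=1: 1
p=1, q=0: 1
p=1, q=1: 1
Count of True = 4

4


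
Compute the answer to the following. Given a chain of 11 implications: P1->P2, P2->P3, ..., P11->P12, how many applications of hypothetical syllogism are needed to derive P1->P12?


With 11 implications in a chain connecting 12 propositions:
P1->P2, P2->P3, ..., P11->P12
Steps needed = (number of implications) - 1 = 11 - 1 = 10

10


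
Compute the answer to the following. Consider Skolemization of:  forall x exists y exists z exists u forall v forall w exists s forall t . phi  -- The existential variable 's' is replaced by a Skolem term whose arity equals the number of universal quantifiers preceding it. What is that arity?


Quantifier prefix: forall x exists y exists z exists u forall v forall w exists s forall t
's' is existentially quantified at position 7.
Universal variables preceding it: x, v, w
Skolem function arity = 3

3


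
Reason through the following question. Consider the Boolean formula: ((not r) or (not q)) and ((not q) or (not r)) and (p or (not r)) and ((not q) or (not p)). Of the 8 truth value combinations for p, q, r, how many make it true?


Evaluate all 8 assignments for p, q, r:
p=0, q=0, r=0: 1
p=0, q=0, r=1: 0
p=0, q=1, r=0: 1
p=0, q=1, r=1: 0
p=1, q=0, r=0: 1
p=1, q=0, r=1: 1
p=1, q=1, r=0: 0
p=1, q=1, r=1: 0
Satisfying count = 4

4


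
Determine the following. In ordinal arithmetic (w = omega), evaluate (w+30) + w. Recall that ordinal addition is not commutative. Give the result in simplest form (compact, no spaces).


Compute (w+30) + w.
Ordinal + is associative but NOT commutative; for finite n>0, n + w = w but w + n stays w+n.
(w+30) + w = w + (30+w) = w + w = w*2 (the finite tail 30 is absorbed by the right w).
Result = w*2

w*2


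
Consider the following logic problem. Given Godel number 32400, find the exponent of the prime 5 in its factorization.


Factorize 32400 by dividing by 5 repeatedly.
Division steps: 5 divides 32400 exactly 2 time(s).
Exponent of 5 = 2

2


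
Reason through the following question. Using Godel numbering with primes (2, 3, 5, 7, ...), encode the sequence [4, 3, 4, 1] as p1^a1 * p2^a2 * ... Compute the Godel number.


Encode each element as an exponent of the corresponding prime:
  2^4 = 16
  3^3 = 27
  5^4 = 625
  7^1 = 7
Product = 16 * 27 * 625 * 7 = 1890000

1890000


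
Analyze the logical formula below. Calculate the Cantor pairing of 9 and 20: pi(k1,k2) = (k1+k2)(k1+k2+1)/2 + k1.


k1 + k2 = 29
(k1+k2)(k1+k2+1)/2 = 29 * 30 / 2 = 435
pi = 435 + 9 = 444

444


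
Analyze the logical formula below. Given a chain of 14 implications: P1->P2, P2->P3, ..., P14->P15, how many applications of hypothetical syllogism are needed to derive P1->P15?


With 14 implications in a chain connecting 15 propositions:
P1->P2, P2->P3, ..., P14->P15
Steps needed = (number of implications) - 1 = 14 - 1 = 13

13


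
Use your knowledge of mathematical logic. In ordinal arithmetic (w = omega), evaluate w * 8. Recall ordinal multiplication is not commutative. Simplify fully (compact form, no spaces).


Compute w * 8.
Ordinal * is associative and left-distributive over +, but NOT commutative; for finite n>1, n*w = w but w*n stays w*n.
w * 8 means 8 copies of w concatenated: w*8.
Result = w*8

w*8


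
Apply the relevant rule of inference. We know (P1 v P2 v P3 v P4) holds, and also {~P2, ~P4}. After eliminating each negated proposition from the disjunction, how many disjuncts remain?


Original disjuncts (4): P1, P2, P3, P4
Negated (eliminate): ~P2, ~P4
Remaining disjuncts: P1, P3
Count = 4 - 2 = 2

2


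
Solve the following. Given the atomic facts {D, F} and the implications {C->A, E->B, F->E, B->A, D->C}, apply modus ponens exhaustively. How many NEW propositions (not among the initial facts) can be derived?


Initial facts: {D, F}
Apply modus ponens to closure:
  F and F->E  =>  E
  D and D->C  =>  C
  C and C->A  =>  A
  E and E->B  =>  B
Final known: {A, B, C, D, E, F}
New propositions: {A, B, C, E}
Count = 4

4


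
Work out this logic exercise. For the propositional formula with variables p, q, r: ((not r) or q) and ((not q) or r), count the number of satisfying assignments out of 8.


Evaluate all 8 assignments for p, q, r:
p=0, q=0, r=0: 1
p=0, q=0, r=1: 0
p=0, q=1, r=0: 0
p=0, q=1, r=1: 1
p=1, q=0, r=0: 1
p=1, q=0, r=1: 0
p=1, q=1, r=0: 0
p=1, q=1, r=1: 1
Satisfying count = 4

4


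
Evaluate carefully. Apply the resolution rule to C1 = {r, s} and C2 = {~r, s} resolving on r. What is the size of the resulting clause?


Remove r from C1 and ~r from C2.
C1 remainder: {s}
C2 remainder: {s}
Union (resolvent): {s}
Resolvent has 1 literal(s).

1


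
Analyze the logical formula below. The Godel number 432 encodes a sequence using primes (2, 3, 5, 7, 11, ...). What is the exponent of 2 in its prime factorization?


Factorize 432 by dividing by 2 repeatedly.
Division steps: 2 divides 432 exactly 4 time(s).
Exponent of 2 = 4

4


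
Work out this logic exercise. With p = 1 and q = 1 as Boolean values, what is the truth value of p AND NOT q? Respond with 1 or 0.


p = 1, q = 1
Operation: p AND NOT q
Evaluate: 1 AND NOT 1 = 0

0


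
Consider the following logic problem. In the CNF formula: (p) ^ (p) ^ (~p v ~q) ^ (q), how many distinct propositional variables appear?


Identify each variable that appears in the formula.
Variables found: p, q
Count = 2

2


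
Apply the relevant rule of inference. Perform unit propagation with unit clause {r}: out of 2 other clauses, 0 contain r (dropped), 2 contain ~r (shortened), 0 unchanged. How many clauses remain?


Satisfied (removed): 0
Shortened (remain): 2
Unchanged (remain): 0
Remaining = 2 + 0 = 2

2


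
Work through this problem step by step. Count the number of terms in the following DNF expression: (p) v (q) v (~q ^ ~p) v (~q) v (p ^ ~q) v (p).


A DNF formula is a disjunction of terms (conjunctions).
Terms are separated by v.
Counting the disjuncts: 6 terms.

6


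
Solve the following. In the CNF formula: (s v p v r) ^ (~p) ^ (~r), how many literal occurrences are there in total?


Counting literals in each clause:
Clause 1: 3 literal(s)
Clause 2: 1 literal(s)
Clause 3: 1 literal(s)
Total = 5

5


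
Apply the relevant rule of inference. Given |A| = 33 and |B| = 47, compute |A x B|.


The Cartesian product A x B contains all ordered pairs (a, b).
|A x B| = |A| * |B| = 33 * 47 = 1551

1551


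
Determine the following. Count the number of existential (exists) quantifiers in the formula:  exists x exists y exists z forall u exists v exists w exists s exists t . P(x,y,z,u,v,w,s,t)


Quantifier prefix: exists x exists y exists z forall u exists v exists w exists s exists t
Mark each quantifier type:
  E E E U E E E E
Universal count = 1, Existential count = 7
Asked for existential (exists) quantifiers: 7

7


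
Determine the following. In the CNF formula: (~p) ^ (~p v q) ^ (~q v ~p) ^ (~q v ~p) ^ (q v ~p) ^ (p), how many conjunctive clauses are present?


A CNF formula is a conjunction of clauses.
Clauses are separated by ^.
Counting the conjuncts: 6 clauses.

6


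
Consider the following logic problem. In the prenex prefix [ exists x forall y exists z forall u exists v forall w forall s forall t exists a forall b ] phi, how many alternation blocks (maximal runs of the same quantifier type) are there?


Quantifier-type sequence: E A E A E A A A E A  (A=forall, E=exists)
Group into maximal same-type runs:
  Ex1 | Ax1 | Ex1 | Ax1 | Ex1 | Ax3 | Ex1 | Ax1
Number of blocks = 8

8


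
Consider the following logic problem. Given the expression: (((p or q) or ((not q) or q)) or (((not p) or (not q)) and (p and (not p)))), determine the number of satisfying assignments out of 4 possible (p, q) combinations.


Check all 4 assignments:
p=0, q=0: 1
p=0, q=1: 1
p=1, q=0: 1
p=1, q=1: 1
Count of True = 4

4


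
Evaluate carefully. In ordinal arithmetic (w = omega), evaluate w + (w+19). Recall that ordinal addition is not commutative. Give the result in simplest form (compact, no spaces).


Compute w + (w+19).
Ordinal + is associative but NOT commutative; for finite n>0, n + w = w but w + n stays w+n.
w + (w+19) = (w+w) + 19 = w*2+19.
Result = w*2+19

w*2+19


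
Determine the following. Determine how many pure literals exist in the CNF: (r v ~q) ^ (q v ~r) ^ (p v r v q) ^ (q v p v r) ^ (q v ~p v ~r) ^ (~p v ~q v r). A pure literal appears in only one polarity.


Check each variable for pure literal status:
p: mixed (not pure)
q: mixed (not pure)
r: mixed (not pure)
Pure literal count = 0

0


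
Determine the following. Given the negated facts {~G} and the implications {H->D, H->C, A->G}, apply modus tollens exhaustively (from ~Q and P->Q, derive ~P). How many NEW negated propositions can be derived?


Initial negated facts: {~G}
Apply modus tollens to closure:
  ~G and A->G  =>  ~A
Final negated: {~A, ~G}
New negations: {~A}
Count = 1

1


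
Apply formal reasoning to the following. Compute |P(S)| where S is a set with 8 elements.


The power set of a set with n elements has 2^n elements.
|P(S)| = 2^8 = 256

256


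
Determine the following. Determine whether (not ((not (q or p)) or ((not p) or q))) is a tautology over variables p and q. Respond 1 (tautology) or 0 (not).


Check all 4 assignments:
p=0, q=0: 0
p=0, q=1: 0
p=1, q=0: 1
p=1, q=1: 0
Satisfying count = 1/4.
Tautology iff count = 4: no.

0


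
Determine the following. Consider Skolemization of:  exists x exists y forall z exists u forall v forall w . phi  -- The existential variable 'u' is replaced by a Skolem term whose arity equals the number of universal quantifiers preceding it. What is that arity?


Quantifier prefix: exists x exists y forall z exists u forall v forall w
'u' is existentially quantified at position 4.
Universal variables preceding it: z
Skolem function arity = 1

1


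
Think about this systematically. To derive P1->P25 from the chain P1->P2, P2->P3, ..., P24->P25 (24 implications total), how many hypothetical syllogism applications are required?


With 24 implications in a chain connecting 25 propositions:
P1->P2, P2->P3, ..., P24->P25
Steps needed = (number of implications) - 1 = 24 - 1 = 23

23


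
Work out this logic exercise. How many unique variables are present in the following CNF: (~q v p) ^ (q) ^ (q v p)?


Identify each variable that appears in the formula.
Variables found: p, q
Count = 2

2


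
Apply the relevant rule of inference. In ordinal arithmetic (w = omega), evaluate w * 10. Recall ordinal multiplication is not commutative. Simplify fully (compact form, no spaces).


Compute w * 10.
Ordinal * is associative and left-distributive over +, but NOT commutative; for finite n>1, n*w = w but w*n stays w*n.
w * 10 means 10 copies of w concatenated: w*10.
Result = w*10

w*10


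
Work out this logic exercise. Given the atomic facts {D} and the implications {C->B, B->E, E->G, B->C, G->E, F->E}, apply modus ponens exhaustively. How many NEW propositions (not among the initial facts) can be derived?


Initial facts: {D}
Apply modus ponens to closure:
  (no implication fires)
Final known: {D}
New propositions: {(none)}
Count = 0

0


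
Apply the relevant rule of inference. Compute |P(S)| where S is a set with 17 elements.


The power set of a set with n elements has 2^n elements.
|P(S)| = 2^17 = 131072

131072


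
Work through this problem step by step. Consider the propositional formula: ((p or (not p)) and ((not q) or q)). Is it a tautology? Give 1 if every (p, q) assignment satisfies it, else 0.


Check all 4 assignments:
p=0, q=0: 1
p=0, q=1: 1
p=1, q=0: 1
p=1, q=1: 1
Satisfying count = 4/4.
Tautology iff count = 4: yes.

1


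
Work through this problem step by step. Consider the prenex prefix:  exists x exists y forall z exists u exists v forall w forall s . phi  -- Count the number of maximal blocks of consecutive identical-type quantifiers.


Quantifier-type sequence: E E A E E A A  (A=forall, E=exists)
Group into maximal same-type runs:
  Ex2 | Ax1 | Ex2 | Ax2
Number of blocks = 4

4


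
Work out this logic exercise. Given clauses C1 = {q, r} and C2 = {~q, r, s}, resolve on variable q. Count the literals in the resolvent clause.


Remove q from C1 and ~q from C2.
C1 remainder: {r}
C2 remainder: {r, s}
Union (resolvent): {r, s}
Resolvent has 2 literal(s).

2


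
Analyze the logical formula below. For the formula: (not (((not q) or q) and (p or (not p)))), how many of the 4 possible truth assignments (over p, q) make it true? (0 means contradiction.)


Check all 4 assignments:
p=0, q=0: 0
p=0, q=1: 0
p=1, q=0: 0
p=1, q=1: 0
Count of True = 0

0


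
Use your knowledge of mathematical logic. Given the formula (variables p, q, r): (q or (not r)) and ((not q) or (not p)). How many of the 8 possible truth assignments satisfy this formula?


Evaluate all 8 assignments for p, q, r:
p=0, q=0, r=0: 1
p=0, q=0, r=1: 0
p=0, q=1, r=0: 1
p=0, q=1, r=1: 1
p=1, q=0, r=0: 1
p=1, q=0, r=1: 0
p=1, q=1, r=0: 0
p=1, q=1, r=1: 0
Satisfying count = 4

4


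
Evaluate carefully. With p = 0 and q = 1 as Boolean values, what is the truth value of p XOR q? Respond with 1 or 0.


p = 0, q = 1
Operation: p XOR q
Evaluate: 0 XOR 1 = 1

1


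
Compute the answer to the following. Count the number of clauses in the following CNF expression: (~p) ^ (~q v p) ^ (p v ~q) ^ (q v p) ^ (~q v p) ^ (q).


A CNF formula is a conjunction of clauses.
Clauses are separated by ^.
Counting the conjuncts: 6 clauses.

6


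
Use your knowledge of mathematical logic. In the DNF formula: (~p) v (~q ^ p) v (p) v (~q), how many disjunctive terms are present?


A DNF formula is a disjunction of terms (conjunctions).
Terms are separated by v.
Counting the disjuncts: 4 terms.

4


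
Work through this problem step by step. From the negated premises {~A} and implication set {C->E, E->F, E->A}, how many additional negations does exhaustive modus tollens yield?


Initial negated facts: {~A}
Apply modus tollens to closure:
  ~A and E->A  =>  ~E
  ~E and C->E  =>  ~C
Final negated: {~A, ~C, ~E}
New negations: {~C, ~E}
Count = 2

2


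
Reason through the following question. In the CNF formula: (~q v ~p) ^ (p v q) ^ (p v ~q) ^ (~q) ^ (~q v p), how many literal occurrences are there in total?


Counting literals in each clause:
Clause 1: 2 literal(s)
Clause 2: 2 literal(s)
Clause 3: 2 literal(s)
Clause 4: 1 literal(s)
Clause 5: 2 literal(s)
Total = 9

9


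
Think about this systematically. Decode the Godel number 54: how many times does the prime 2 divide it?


Factorize 54 by dividing by 2 repeatedly.
Division steps: 2 divides 54 exactly 1 time(s).
Exponent of 2 = 1

1


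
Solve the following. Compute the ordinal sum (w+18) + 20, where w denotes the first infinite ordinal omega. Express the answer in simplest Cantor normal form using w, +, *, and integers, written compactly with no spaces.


Compute (w+18) + 20.
Ordinal + is associative but NOT commutative; for finite n>0, n + w = w but w + n stays w+n.
By associativity: (w+18) + 20 = w + (18+20) = w+38.
Result = w+38

w+38


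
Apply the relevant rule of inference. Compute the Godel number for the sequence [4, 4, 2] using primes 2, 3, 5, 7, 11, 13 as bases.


Encode each element as an exponent of the corresponding prime:
  2^4 = 16
  3^4 = 81
  5^2 = 25
Product = 16 * 81 * 25 = 32400

32400


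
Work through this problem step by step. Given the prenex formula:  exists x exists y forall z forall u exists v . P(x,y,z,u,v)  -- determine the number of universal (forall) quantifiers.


Quantifier prefix: exists x exists y forall z forall u exists v
Mark each quantifier type:
  E E U U E
Universal count = 2, Existential count = 3
Asked for universal (forall) quantifiers: 2

2


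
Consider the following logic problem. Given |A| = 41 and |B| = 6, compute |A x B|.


The Cartesian product A x B contains all ordered pairs (a, b).
|A x B| = |A| * |B| = 41 * 6 = 246

246


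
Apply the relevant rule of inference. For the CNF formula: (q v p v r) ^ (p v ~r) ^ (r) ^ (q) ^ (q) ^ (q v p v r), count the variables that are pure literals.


Check each variable for pure literal status:
p: pure positive
q: pure positive
r: mixed (not pure)
Pure literal count = 2

2


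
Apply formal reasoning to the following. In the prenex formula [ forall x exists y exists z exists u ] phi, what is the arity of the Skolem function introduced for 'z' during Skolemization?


Quantifier prefix: forall x exists y exists z exists u
'z' is existentially quantified at position 3.
Universal variables preceding it: x
Skolem function arity = 1

1


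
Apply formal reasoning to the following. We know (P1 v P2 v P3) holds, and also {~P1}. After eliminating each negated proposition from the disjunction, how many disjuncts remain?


Original disjuncts (3): P1, P2, P3
Negated (eliminate): ~P1
Remaining disjuncts: P2, P3
Count = 3 - 1 = 2

2


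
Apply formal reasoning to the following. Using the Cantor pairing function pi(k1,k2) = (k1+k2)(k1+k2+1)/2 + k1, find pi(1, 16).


k1 + k2 = 17
(k1+k2)(k1+k2+1)/2 = 17 * 18 / 2 = 153
pi = 153 + 1 = 154

154


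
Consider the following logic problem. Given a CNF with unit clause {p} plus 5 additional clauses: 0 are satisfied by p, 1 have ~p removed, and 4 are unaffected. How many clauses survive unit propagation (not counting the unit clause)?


Satisfied (removed): 0
Shortened (remain): 1
Unchanged (remain): 4
Remaining = 1 + 4 = 5

5


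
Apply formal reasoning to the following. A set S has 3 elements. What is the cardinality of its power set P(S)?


The power set of a set with n elements has 2^n elements.
|P(S)| = 2^3 = 8

8


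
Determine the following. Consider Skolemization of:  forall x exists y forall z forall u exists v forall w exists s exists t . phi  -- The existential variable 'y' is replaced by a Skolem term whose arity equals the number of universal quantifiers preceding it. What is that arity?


Quantifier prefix: forall x exists y forall z forall u exists v forall w exists s exists t
'y' is existentially quantified at position 2.
Universal variables preceding it: x
Skolem function arity = 1

1


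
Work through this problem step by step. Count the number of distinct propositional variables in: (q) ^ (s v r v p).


Identify each variable that appears in the formula.
Variables found: p, q, r, s
Count = 4

4


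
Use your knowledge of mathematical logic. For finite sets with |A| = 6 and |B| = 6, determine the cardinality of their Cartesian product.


The Cartesian product A x B contains all ordered pairs (a, b).
|A x B| = |A| * |B| = 6 * 6 = 36

36


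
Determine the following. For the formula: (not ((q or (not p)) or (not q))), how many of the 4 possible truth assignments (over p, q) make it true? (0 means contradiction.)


Check all 4 assignments:
p=0, q=0: 0
p=0, q=1: 0
p=1, q=0: 0
p=1, q=1: 0
Count of True = 0

0


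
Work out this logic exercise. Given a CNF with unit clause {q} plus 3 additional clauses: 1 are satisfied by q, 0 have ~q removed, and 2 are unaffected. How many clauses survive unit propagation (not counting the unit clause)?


Satisfied (removed): 1
Shortened (remain): 0
Unchanged (remain): 2
Remaining = 0 + 2 = 2

2


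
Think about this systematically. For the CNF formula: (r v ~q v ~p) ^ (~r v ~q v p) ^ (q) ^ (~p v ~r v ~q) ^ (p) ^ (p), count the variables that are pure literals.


Check each variable for pure literal status:
p: mixed (not pure)
q: mixed (not pure)
r: mixed (not pure)
Pure literal count = 0

0


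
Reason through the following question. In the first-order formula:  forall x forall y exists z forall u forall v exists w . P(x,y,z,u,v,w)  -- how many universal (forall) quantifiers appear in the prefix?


Quantifier prefix: forall x forall y exists z forall u forall v exists w
Mark each quantifier type:
  U U E U U E
Universal count = 4, Existential count = 2
Asked for universal (forall) quantifiers: 4

4


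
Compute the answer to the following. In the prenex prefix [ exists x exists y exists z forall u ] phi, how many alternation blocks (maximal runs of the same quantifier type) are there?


Quantifier-type sequence: E E E A  (A=forall, E=exists)
Group into maximal same-type runs:
  Ex3 | Ax1
Number of blocks = 2

2


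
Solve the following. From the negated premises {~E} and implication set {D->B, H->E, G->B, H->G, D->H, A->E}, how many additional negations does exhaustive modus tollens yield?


Initial negated facts: {~E}
Apply modus tollens to closure:
  ~E and H->E  =>  ~H
  ~H and D->H  =>  ~D
  ~E and A->E  =>  ~A
Final negated: {~A, ~D, ~E, ~H}
New negations: {~A, ~D, ~H}
Count = 3

3


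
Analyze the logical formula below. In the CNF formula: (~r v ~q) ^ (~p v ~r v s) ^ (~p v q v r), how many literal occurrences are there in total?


Counting literals in each clause:
Clause 1: 2 literal(s)
Clause 2: 3 literal(s)
Clause 3: 3 literal(s)
Total = 8

8


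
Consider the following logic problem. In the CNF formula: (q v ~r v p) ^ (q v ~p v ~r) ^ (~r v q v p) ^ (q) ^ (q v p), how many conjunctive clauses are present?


A CNF formula is a conjunction of clauses.
Clauses are separated by ^.
Counting the conjuncts: 5 clauses.

5


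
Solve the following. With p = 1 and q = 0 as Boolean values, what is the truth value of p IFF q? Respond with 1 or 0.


p = 1, q = 0
Operation: p IFF q
Evaluate: 1 IFF 0 = 0

0
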